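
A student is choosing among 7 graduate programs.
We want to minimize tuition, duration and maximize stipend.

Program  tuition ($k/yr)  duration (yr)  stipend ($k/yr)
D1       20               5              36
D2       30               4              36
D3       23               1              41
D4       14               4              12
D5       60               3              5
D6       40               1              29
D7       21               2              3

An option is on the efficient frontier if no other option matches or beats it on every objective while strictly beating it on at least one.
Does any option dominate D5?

D3 vs D5: tuition 23≤60, duration 1≤3, stipend 41≥5 — D3 is at least as good on every objective and strictly better on at least one, so D3 dominates D5.

Yes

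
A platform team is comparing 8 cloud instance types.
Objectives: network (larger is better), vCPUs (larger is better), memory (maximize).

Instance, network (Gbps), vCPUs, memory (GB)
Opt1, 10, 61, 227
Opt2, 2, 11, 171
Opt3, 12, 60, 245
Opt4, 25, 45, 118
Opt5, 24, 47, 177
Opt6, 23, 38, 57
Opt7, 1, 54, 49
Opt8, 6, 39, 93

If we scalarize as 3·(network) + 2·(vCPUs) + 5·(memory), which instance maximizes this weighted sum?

Opt3

Opt1: 3·10 + 2·61 + 5·227 = 1287
Opt2: 3·2 + 2·11 + 5·171 = 883
Opt3: 3·12 + 2·60 + 5·245 = 1381
Opt4: 3·25 + 2·45 + 5·118 = 755
Opt5: 3·24 + 2·47 + 5·177 = 1051
Opt6: 3·23 + 2·38 + 5·57 = 430
Opt7: 3·1 + 2·54 + 5·49 = 356
Opt8: 3·6 + 2·39 + 5·93 = 561
Highest: Opt3 at 1381.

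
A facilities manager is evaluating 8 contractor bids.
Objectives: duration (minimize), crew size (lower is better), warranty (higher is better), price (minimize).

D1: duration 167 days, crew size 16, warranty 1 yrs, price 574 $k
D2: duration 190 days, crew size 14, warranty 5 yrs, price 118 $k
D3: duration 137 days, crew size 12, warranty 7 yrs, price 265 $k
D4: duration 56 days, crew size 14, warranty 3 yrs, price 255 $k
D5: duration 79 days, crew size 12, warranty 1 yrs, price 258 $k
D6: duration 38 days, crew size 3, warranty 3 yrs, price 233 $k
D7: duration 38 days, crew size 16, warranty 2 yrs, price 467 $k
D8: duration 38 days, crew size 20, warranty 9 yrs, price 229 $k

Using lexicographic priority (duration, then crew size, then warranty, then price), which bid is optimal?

First minimize duration: best is 38, kept {D6, D7, D8}.
Then minimize crew size: best is 3, kept {D6}.

D6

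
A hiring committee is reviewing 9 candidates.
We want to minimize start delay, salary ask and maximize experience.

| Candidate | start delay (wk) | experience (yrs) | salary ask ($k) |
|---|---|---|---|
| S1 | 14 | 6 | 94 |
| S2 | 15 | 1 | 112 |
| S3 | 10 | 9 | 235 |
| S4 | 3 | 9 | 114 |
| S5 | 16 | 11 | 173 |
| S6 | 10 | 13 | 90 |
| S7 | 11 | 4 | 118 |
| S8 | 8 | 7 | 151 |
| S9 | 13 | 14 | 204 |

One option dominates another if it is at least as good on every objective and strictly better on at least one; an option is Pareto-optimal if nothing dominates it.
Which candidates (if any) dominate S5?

S6: start delay 10≤16, experience 13≥11, salary ask 90≤173 — dominates S5.
Others (S1, S2, S3, S4, S7, S8, S9) are each worse than S5 on at least one objective.

S6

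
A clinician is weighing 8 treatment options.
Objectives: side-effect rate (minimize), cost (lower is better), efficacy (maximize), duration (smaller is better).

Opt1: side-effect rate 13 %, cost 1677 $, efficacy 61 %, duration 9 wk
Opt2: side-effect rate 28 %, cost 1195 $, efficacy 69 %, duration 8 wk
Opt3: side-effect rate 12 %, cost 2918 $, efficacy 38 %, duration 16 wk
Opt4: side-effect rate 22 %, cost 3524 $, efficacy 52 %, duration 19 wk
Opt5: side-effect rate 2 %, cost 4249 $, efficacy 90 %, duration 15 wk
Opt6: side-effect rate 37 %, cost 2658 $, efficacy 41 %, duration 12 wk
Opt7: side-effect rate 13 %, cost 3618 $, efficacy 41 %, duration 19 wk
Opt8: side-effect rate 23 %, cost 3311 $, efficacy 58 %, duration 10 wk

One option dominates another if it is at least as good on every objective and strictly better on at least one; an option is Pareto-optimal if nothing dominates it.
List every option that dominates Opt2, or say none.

none

Opt1: worse on cost (1677 vs 1195).
Opt3: worse on cost (2918 vs 1195).
Opt4: worse on cost (3524 vs 1195).
Opt5: worse on cost (4249 vs 1195).
Opt6: worse on side-effect rate (37 vs 28).
Opt7: worse on cost (3618 vs 1195).
Opt8: worse on cost (3311 vs 1195).
No option dominates Opt2.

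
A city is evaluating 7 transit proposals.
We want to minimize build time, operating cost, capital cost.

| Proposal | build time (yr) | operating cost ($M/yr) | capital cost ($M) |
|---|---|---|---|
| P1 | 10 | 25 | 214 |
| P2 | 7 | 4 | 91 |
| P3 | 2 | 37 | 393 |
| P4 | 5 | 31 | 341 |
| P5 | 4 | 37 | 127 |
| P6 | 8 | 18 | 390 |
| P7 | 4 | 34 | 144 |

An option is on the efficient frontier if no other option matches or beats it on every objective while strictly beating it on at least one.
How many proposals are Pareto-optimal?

P1: dominated by P2 (build time 7≤10, operating cost 4≤25, capital cost 91≤214).
P2: not dominated (best operating cost).
P3: not dominated (best build time).
P4: not dominated.
P5: not dominated.
P6: dominated by P2 (build time 7≤8, operating cost 4≤18, capital cost 91≤390).
P7: not dominated.
Pareto-optimal: P2, P3, P4, P5, P7 → 5.

5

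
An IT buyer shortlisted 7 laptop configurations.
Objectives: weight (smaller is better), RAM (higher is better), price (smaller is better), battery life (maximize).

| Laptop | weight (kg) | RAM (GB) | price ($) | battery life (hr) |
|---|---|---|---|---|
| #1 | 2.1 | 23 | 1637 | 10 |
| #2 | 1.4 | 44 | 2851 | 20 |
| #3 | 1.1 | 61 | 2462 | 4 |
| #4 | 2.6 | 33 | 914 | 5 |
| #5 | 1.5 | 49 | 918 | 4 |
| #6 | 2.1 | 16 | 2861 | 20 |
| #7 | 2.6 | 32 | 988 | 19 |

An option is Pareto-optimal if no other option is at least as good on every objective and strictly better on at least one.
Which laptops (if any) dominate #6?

#2: weight 1.4≤2.1, RAM 44≥16, price 2851≤2861, battery life 20≥20 — dominates #6.
Others (#1, #3, #4, #5, #7) are each worse than #6 on at least one objective.

#2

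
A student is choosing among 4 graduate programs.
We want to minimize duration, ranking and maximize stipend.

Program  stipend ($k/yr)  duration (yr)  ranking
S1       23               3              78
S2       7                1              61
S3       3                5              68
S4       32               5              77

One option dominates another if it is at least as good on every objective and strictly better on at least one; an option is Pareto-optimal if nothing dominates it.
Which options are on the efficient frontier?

S1, S2, S4

S1: not dominated.
S2: not dominated (best duration).
S3: dominated by S2 (stipend 7≥3, duration 1≤5, ranking 61≤68).
S4: not dominated (best stipend).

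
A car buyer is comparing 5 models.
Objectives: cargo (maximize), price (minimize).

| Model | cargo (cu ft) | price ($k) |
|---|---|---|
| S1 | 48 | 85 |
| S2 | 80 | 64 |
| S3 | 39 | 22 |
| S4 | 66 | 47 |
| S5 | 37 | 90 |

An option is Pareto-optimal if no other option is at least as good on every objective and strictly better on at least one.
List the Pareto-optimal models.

S2, S3, S4

S1: dominated by S2 (cargo 80≥48, price 64≤85).
S2: not dominated (best cargo).
S3: not dominated (best price).
S4: not dominated.
S5: dominated by S1 (cargo 48≥37, price 85≤90).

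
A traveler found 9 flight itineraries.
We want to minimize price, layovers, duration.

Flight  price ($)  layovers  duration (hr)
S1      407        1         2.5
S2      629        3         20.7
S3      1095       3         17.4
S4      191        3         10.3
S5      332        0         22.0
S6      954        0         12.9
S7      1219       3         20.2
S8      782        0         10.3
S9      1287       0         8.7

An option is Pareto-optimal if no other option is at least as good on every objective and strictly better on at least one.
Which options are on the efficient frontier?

S1: not dominated (best duration).
S2: dominated by S1 (price 407≤629, layovers 1≤3, duration 2.5≤20.7).
S3: dominated by S1 (price 407≤1095, layovers 1≤3, duration 2.5≤17.4).
S4: not dominated (best price).
S5: not dominated.
S6: dominated by S8 (price 782≤954, layovers 0≤0, duration 10.3≤12.9).
S7: dominated by S1 (price 407≤1219, layovers 1≤3, duration 2.5≤20.2).
S8: not dominated.
S9: not dominated.

S1, S4, S5, S8, S9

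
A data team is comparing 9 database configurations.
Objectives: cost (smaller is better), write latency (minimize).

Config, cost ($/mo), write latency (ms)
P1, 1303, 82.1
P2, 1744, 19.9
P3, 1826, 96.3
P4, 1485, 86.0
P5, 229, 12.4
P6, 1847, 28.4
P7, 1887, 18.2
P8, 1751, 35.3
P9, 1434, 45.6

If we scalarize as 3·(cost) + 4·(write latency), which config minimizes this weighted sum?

P5

P1: 3·1303 + 4·82.1 = 4237.4
P2: 3·1744 + 4·19.9 = 5311.6
P3: 3·1826 + 4·96.3 = 5863.2
P4: 3·1485 + 4·86.0 = 4799.0
P5: 3·229 + 4·12.4 = 736.6
P6: 3·1847 + 4·28.4 = 5654.6
P7: 3·1887 + 4·18.2 = 5733.8
P8: 3·1751 + 4·35.3 = 5394.2
P9: 3·1434 + 4·45.6 = 4484.4
Lowest: P5 at 736.6.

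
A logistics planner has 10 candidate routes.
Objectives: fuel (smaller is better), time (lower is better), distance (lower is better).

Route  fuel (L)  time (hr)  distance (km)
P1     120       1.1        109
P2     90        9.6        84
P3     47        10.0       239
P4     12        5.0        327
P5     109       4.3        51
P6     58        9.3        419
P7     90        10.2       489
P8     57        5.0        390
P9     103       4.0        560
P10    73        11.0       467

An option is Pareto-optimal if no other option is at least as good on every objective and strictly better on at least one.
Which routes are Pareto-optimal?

P1, P2, P3, P4, P5, P9

P1: not dominated (best time).
P2: not dominated.
P3: not dominated.
P4: not dominated (best fuel).
P5: not dominated (best distance).
P6: dominated by P4 (fuel 12≤58, time 5.0≤9.3, distance 327≤419).
P7: dominated by P2 (fuel 90≤90, time 9.6≤10.2, distance 84≤489).
P8: dominated by P4 (fuel 12≤57, time 5.0≤5.0, distance 327≤390).
P9: not dominated.
P10: dominated by P3 (fuel 47≤73, time 10.0≤11.0, distance 239≤467).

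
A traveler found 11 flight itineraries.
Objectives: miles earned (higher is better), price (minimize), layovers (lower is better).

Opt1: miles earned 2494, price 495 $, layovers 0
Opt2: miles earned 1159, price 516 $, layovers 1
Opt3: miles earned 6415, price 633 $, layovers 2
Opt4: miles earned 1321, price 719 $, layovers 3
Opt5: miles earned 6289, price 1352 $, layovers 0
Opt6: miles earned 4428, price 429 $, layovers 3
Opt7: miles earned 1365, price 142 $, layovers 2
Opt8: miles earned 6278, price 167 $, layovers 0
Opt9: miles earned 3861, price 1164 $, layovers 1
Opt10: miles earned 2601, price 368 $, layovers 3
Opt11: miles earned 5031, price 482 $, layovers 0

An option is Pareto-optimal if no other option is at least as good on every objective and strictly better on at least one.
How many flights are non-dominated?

Opt1: dominated by Opt8 (miles earned 6278≥2494, price 167≤495, layovers 0≤0).
Opt2: dominated by Opt1 (miles earned 2494≥1159, price 495≤516, layovers 0≤1).
Opt3: not dominated (best miles earned).
Opt4: dominated by Opt1 (miles earned 2494≥1321, price 495≤719, layovers 0≤3).
Opt5: not dominated.
Opt6: dominated by Opt8 (miles earned 6278≥4428, price 167≤429, layovers 0≤3).
Opt7: not dominated (best price).
Opt8: not dominated.
Opt9: dominated by Opt8 (miles earned 6278≥3861, price 167≤1164, layovers 0≤1).
Opt10: dominated by Opt8 (miles earned 6278≥2601, price 167≤368, layovers 0≤3).
Opt11: dominated by Opt8 (miles earned 6278≥5031, price 167≤482, layovers 0≤0).
Pareto-optimal: Opt3, Opt5, Opt7, Opt8 → 4.

4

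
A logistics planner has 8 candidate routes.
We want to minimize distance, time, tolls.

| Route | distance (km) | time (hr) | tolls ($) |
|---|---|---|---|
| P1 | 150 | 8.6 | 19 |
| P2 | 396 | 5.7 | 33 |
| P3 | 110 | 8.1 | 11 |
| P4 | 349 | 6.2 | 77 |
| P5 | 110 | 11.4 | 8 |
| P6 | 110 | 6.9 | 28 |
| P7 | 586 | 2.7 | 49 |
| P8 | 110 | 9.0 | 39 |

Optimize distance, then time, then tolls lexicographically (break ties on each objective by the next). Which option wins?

P6

First minimize distance: best is 110, kept {P3, P5, P6, P8}.
Then minimize time: best is 6.9, kept {P6}.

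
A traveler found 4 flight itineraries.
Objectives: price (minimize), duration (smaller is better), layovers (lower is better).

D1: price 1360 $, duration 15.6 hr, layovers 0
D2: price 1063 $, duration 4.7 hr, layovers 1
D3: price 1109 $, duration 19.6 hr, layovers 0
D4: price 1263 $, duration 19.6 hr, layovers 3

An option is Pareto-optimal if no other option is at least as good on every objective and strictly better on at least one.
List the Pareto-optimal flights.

D1, D2, D3

D1: not dominated.
D2: not dominated (best price).
D3: not dominated.
D4: dominated by D2 (price 1063≤1263, duration 4.7≤19.6, layovers 1≤3).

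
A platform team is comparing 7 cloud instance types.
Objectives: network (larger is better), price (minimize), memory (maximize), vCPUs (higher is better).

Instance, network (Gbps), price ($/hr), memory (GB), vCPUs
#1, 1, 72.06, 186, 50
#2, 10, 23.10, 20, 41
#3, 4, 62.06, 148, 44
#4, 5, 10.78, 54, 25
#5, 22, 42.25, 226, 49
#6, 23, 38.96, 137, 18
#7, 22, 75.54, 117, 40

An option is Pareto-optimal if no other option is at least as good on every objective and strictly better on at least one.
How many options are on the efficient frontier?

5

#1: not dominated (best vCPUs).
#2: not dominated.
#3: dominated by #5 (network 22≥4, price 42.25≤62.06, memory 226≥148, vCPUs 49≥44).
#4: not dominated (best price).
#5: not dominated (best memory).
#6: not dominated (best network).
#7: dominated by #5 (network 22≥22, price 42.25≤75.54, memory 226≥117, vCPUs 49≥40).
Pareto-optimal: #1, #2, #4, #5, #6 → 5.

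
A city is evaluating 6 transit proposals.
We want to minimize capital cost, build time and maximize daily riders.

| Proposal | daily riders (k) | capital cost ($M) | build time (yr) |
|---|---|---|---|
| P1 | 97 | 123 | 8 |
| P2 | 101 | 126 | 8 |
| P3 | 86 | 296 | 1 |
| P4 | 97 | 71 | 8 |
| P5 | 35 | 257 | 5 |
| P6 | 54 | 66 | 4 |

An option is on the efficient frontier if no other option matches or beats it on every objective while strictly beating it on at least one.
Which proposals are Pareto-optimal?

P1: dominated by P4 (daily riders 97≥97, capital cost 71≤123, build time 8≤8).
P2: not dominated (best daily riders).
P3: not dominated (best build time).
P4: not dominated.
P5: dominated by P6 (daily riders 54≥35, capital cost 66≤257, build time 4≤5).
P6: not dominated (best capital cost).

P2, P3, P4, P6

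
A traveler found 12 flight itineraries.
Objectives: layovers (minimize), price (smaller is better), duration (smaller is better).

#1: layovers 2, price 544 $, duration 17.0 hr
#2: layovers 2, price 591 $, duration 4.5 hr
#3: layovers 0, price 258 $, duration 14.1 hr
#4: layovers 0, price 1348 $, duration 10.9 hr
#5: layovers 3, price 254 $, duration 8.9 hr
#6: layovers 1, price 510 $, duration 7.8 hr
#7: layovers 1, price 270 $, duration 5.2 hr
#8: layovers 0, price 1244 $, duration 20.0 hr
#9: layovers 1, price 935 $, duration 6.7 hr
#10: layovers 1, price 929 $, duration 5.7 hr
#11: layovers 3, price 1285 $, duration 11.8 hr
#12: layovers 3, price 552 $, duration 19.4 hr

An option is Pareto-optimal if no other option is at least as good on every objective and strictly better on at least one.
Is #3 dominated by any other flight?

No

#1: worse on layovers (2 vs 0).
#2: worse on layovers (2 vs 0).
#4: worse on price (1348 vs 258).
#5: worse on layovers (3 vs 0).
#6: worse on layovers (1 vs 0).
#7: worse on layovers (1 vs 0).
#8: worse on price (1244 vs 258).
#9: worse on layovers (1 vs 0).
#10: worse on layovers (1 vs 0).
#11: worse on layovers (3 vs 0).
#12: worse on layovers (3 vs 0).
No option is at least as good as #3 on every objective and strictly better on one.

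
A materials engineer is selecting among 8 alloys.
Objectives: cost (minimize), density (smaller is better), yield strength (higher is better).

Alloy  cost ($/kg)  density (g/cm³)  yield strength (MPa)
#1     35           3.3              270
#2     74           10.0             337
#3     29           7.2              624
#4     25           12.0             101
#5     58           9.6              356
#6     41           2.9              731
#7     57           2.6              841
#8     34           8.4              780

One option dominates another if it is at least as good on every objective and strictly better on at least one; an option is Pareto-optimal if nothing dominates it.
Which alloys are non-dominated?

#1: not dominated.
#2: dominated by #3 (cost 29≤74, density 7.2≤10.0, yield strength 624≥337).
#3: not dominated.
#4: not dominated (best cost).
#5: dominated by #3 (cost 29≤58, density 7.2≤9.6, yield strength 624≥356).
#6: not dominated.
#7: not dominated (best density).
#8: not dominated.

#1, #3, #4, #6, #7, #8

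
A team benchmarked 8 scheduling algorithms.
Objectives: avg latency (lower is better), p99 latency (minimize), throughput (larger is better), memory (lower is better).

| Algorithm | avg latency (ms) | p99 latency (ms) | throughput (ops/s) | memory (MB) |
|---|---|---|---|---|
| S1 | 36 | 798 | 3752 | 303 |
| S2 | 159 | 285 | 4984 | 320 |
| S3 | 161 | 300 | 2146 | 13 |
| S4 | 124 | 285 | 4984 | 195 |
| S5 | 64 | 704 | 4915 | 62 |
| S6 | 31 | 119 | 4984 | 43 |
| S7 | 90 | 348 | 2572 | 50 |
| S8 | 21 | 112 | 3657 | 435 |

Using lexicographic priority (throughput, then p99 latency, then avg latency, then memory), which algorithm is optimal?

First maximize throughput: best is 4984, kept {S2, S4, S6}.
Then minimize p99 latency: best is 119, kept {S6}.

S6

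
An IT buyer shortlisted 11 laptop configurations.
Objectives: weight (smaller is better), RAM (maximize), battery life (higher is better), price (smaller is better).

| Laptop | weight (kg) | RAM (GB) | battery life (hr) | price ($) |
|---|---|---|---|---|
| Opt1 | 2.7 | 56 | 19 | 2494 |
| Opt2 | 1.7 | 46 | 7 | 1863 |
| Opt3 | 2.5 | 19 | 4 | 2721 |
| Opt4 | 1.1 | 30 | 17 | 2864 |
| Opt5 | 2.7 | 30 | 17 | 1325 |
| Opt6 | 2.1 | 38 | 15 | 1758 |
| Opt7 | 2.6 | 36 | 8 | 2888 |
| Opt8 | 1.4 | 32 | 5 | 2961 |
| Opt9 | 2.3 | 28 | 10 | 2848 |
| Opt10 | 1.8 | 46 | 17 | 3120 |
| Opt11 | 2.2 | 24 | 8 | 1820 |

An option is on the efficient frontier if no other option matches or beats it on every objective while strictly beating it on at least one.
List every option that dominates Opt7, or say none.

Opt6

Opt6: weight 2.1≤2.6, RAM 38≥36, battery life 15≥8, price 1758≤2888 — dominates Opt7.
Others (Opt1, Opt2, Opt3, Opt4, Opt5, Opt8, Opt9, Opt10, Opt11) are each worse than Opt7 on at least one objective.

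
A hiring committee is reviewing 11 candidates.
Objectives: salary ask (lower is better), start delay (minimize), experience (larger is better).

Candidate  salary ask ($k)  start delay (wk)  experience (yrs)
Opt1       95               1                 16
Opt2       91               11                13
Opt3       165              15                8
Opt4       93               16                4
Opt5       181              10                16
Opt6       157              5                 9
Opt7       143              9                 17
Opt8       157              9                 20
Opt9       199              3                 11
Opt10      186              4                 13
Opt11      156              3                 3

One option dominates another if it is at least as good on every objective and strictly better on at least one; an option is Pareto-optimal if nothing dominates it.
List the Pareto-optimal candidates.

Opt1: not dominated (best start delay).
Opt2: not dominated (best salary ask).
Opt3: dominated by Opt1 (salary ask 95≤165, start delay 1≤15, experience 16≥8).
Opt4: dominated by Opt2 (salary ask 91≤93, start delay 11≤16, experience 13≥4).
Opt5: dominated by Opt1 (salary ask 95≤181, start delay 1≤10, experience 16≥16).
Opt6: dominated by Opt1 (salary ask 95≤157, start delay 1≤5, experience 16≥9).
Opt7: not dominated.
Opt8: not dominated (best experience).
Opt9: dominated by Opt1 (salary ask 95≤199, start delay 1≤3, experience 16≥11).
Opt10: dominated by Opt1 (salary ask 95≤186, start delay 1≤4, experience 16≥13).
Opt11: dominated by Opt1 (salary ask 95≤156, start delay 1≤3, experience 16≥3).

Opt1, Opt2, Opt7, Opt8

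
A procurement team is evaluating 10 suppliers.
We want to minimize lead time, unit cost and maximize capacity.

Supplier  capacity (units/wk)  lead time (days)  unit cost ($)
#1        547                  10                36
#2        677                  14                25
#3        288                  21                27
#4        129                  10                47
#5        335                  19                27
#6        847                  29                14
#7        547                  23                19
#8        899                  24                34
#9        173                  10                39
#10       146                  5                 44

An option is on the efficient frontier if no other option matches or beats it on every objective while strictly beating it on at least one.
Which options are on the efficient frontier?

#1, #2, #6, #7, #8, #10

#1: not dominated.
#2: not dominated.
#3: dominated by #2 (capacity 677≥288, lead time 14≤21, unit cost 25≤27).
#4: dominated by #1 (capacity 547≥129, lead time 10≤10, unit cost 36≤47).
#5: dominated by #2 (capacity 677≥335, lead time 14≤19, unit cost 25≤27).
#6: not dominated (best unit cost).
#7: not dominated.
#8: not dominated (best capacity).
#9: dominated by #1 (capacity 547≥173, lead time 10≤10, unit cost 36≤39).
#10: not dominated (best lead time).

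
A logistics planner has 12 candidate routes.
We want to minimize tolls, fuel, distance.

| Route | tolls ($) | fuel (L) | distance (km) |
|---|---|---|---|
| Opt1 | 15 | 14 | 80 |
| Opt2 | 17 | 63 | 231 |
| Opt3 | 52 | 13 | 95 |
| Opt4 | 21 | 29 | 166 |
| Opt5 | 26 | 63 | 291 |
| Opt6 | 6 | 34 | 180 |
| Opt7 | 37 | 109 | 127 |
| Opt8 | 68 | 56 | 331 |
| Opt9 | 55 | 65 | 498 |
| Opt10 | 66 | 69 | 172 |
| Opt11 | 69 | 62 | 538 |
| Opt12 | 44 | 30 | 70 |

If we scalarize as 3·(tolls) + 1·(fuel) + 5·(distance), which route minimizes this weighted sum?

Opt1

Opt1: 3·15 + 1·14 + 5·80 = 459
Opt2: 3·17 + 1·63 + 5·231 = 1269
Opt3: 3·52 + 1·13 + 5·95 = 644
Opt4: 3·21 + 1·29 + 5·166 = 922
Opt5: 3·26 + 1·63 + 5·291 = 1596
Opt6: 3·6 + 1·34 + 5·180 = 952
Opt7: 3·37 + 1·109 + 5·127 = 855
Opt8: 3·68 + 1·56 + 5·331 = 1915
Opt9: 3·55 + 1·65 + 5·498 = 2720
Opt10: 3·66 + 1·69 + 5·172 = 1127
Opt11: 3·69 + 1·62 + 5·538 = 2959
Opt12: 3·44 + 1·30 + 5·70 = 512
Lowest: Opt1 at 459.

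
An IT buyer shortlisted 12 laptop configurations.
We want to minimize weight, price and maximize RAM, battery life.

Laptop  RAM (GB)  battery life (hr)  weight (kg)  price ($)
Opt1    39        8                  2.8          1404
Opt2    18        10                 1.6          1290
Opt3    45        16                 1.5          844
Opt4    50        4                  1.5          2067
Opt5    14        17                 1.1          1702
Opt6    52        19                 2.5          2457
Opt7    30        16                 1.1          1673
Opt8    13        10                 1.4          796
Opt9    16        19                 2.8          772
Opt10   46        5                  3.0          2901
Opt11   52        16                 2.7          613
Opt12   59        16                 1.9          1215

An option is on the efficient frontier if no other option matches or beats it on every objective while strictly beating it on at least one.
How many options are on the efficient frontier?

9

Opt1: dominated by Opt3 (RAM 45≥39, battery life 16≥8, weight 1.5≤2.8, price 844≤1404).
Opt2: dominated by Opt3 (RAM 45≥18, battery life 16≥10, weight 1.5≤1.6, price 844≤1290).
Opt3: not dominated.
Opt4: not dominated.
Opt5: not dominated.
Opt6: not dominated.
Opt7: not dominated.
Opt8: not dominated.
Opt9: not dominated.
Opt10: dominated by Opt6 (RAM 52≥46, battery life 19≥5, weight 2.5≤3.0, price 2457≤2901).
Opt11: not dominated (best price).
Opt12: not dominated (best RAM).
Pareto-optimal: Opt3, Opt4, Opt5, Opt6, Opt7, Opt8, Opt9, Opt11, Opt12 → 9.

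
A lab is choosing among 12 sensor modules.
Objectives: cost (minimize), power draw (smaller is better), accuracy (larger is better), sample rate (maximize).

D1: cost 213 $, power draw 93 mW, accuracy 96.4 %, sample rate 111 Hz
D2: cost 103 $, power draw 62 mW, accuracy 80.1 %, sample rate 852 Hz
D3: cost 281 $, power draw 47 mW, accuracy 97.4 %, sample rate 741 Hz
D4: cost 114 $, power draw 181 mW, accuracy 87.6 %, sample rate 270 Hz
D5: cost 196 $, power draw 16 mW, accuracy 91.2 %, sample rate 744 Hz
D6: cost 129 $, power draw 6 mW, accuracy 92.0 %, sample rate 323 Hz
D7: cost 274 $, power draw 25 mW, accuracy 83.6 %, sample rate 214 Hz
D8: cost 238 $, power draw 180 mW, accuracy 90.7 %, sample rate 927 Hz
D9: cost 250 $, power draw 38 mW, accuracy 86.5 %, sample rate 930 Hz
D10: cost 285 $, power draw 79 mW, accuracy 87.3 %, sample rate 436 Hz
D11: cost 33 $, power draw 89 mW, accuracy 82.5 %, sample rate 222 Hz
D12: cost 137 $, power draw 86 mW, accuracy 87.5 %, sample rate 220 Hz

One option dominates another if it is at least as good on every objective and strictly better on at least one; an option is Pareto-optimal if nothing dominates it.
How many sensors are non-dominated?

D1: not dominated.
D2: not dominated.
D3: not dominated (best accuracy).
D4: not dominated.
D5: not dominated.
D6: not dominated (best power draw).
D7: dominated by D5 (cost 196≤274, power draw 16≤25, accuracy 91.2≥83.6, sample rate 744≥214).
D8: not dominated.
D9: not dominated (best sample rate).
D10: dominated by D3 (cost 281≤285, power draw 47≤79, accuracy 97.4≥87.3, sample rate 741≥436).
D11: not dominated (best cost).
D12: dominated by D6 (cost 129≤137, power draw 6≤86, accuracy 92.0≥87.5, sample rate 323≥220).
Pareto-optimal: D1, D2, D3, D4, D5, D6, D8, D9, D11 → 9.

9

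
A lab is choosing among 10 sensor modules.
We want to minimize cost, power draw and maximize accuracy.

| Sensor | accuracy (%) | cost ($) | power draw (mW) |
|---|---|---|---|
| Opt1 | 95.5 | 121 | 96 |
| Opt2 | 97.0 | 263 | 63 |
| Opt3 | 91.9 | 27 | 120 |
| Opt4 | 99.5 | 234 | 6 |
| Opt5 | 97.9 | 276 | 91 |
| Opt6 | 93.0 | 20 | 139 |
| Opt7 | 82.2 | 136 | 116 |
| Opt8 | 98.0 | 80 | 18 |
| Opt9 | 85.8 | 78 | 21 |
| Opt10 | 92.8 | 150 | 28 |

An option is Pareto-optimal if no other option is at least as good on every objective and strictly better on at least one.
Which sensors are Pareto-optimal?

Opt3, Opt4, Opt6, Opt8, Opt9

Opt1: dominated by Opt8 (accuracy 98.0≥95.5, cost 80≤121, power draw 18≤96).
Opt2: dominated by Opt4 (accuracy 99.5≥97.0, cost 234≤263, power draw 6≤63).
Opt3: not dominated.
Opt4: not dominated (best accuracy).
Opt5: dominated by Opt4 (accuracy 99.5≥97.9, cost 234≤276, power draw 6≤91).
Opt6: not dominated (best cost).
Opt7: dominated by Opt1 (accuracy 95.5≥82.2, cost 121≤136, power draw 96≤116).
Opt8: not dominated.
Opt9: not dominated.
Opt10: dominated by Opt8 (accuracy 98.0≥92.8, cost 80≤150, power draw 18≤28).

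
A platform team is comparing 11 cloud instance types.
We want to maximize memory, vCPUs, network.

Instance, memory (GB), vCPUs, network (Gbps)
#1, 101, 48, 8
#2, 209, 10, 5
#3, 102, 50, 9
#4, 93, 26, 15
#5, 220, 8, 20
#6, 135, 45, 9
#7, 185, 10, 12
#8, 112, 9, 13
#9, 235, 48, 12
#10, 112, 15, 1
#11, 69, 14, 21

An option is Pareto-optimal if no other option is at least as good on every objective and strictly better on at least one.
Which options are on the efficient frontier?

#3, #4, #5, #8, #9, #11

#1: dominated by #3 (memory 102≥101, vCPUs 50≥48, network 9≥8).
#2: dominated by #9 (memory 235≥209, vCPUs 48≥10, network 12≥5).
#3: not dominated (best vCPUs).
#4: not dominated.
#5: not dominated.
#6: dominated by #9 (memory 235≥135, vCPUs 48≥45, network 12≥9).
#7: dominated by #9 (memory 235≥185, vCPUs 48≥10, network 12≥12).
#8: not dominated.
#9: not dominated (best memory).
#10: dominated by #6 (memory 135≥112, vCPUs 45≥15, network 9≥1).
#11: not dominated (best network).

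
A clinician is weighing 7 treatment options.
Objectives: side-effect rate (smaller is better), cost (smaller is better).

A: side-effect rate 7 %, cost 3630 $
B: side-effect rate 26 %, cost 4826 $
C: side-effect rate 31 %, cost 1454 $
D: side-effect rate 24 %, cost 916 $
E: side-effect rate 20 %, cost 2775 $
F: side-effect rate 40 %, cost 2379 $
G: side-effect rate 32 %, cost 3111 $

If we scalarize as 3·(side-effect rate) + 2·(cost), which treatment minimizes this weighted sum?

D

A: 3·7 + 2·3630 = 7281
B: 3·26 + 2·4826 = 9730
C: 3·31 + 2·1454 = 3001
D: 3·24 + 2·916 = 1904
E: 3·20 + 2·2775 = 5610
F: 3·40 + 2·2379 = 4878
G: 3·32 + 2·3111 = 6318
Lowest: D at 1904.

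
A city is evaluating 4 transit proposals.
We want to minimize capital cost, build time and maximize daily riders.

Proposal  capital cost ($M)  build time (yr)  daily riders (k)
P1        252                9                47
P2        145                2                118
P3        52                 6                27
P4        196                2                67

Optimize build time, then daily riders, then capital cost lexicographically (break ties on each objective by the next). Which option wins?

P2

First minimize build time: best is 2, kept {P2, P4}.
Then maximize daily riders: best is 118, kept {P2}.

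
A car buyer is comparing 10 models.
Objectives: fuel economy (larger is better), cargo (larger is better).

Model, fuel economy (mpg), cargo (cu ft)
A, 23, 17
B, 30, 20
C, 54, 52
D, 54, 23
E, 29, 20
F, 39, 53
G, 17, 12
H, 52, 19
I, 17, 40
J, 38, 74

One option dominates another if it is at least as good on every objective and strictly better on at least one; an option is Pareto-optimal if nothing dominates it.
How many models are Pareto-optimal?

A: dominated by B (fuel economy 30≥23, cargo 20≥17).
B: dominated by C (fuel economy 54≥30, cargo 52≥20).
C: not dominated.
D: dominated by C (fuel economy 54≥54, cargo 52≥23).
E: dominated by B (fuel economy 30≥29, cargo 20≥20).
F: not dominated.
G: dominated by A (fuel economy 23≥17, cargo 17≥12).
H: dominated by C (fuel economy 54≥52, cargo 52≥19).
I: dominated by C (fuel economy 54≥17, cargo 52≥40).
J: not dominated (best cargo).
Pareto-optimal: C, F, J → 3.

3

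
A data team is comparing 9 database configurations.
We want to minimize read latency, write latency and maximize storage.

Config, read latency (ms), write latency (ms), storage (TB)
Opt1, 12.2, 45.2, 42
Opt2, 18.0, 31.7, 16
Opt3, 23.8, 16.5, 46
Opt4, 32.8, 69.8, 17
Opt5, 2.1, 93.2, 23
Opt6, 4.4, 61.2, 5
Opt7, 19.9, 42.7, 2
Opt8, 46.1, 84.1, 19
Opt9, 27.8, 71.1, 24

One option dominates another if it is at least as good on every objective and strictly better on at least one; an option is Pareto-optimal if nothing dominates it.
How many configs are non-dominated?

5

Opt1: not dominated.
Opt2: not dominated.
Opt3: not dominated (best write latency).
Opt4: dominated by Opt1 (read latency 12.2≤32.8, write latency 45.2≤69.8, storage 42≥17).
Opt5: not dominated (best read latency).
Opt6: not dominated.
Opt7: dominated by Opt2 (read latency 18.0≤19.9, write latency 31.7≤42.7, storage 16≥2).
Opt8: dominated by Opt1 (read latency 12.2≤46.1, write latency 45.2≤84.1, storage 42≥19).
Opt9: dominated by Opt1 (read latency 12.2≤27.8, write latency 45.2≤71.1, storage 42≥24).
Pareto-optimal: Opt1, Opt2, Opt3, Opt5, Opt6 → 5.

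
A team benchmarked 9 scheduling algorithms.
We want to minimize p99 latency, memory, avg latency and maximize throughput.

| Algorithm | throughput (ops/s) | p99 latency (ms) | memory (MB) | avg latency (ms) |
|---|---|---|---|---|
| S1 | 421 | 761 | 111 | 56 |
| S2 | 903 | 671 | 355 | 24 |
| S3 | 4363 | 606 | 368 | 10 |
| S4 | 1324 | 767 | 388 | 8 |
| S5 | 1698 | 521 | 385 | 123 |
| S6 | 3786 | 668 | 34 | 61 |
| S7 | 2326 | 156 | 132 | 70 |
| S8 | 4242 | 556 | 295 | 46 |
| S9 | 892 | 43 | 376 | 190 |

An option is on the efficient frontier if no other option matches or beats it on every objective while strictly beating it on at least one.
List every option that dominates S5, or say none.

S7: throughput 2326≥1698, p99 latency 156≤521, memory 132≤385, avg latency 70≤123 — dominates S5.
Others (S1, S2, S3, S4, S6, S8, S9) are each worse than S5 on at least one objective.

S7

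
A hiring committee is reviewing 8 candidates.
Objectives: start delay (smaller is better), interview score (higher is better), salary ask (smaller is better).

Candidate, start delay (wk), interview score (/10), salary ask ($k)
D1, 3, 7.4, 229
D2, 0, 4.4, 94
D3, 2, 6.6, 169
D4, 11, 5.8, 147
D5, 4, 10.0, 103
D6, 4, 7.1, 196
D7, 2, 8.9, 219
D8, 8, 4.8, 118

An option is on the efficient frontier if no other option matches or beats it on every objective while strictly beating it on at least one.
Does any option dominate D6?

D5 vs D6: start delay 4≤4, interview score 10.0≥7.1, salary ask 103≤196 — D5 is at least as good on every objective and strictly better on at least one, so D5 dominates D6.

Yes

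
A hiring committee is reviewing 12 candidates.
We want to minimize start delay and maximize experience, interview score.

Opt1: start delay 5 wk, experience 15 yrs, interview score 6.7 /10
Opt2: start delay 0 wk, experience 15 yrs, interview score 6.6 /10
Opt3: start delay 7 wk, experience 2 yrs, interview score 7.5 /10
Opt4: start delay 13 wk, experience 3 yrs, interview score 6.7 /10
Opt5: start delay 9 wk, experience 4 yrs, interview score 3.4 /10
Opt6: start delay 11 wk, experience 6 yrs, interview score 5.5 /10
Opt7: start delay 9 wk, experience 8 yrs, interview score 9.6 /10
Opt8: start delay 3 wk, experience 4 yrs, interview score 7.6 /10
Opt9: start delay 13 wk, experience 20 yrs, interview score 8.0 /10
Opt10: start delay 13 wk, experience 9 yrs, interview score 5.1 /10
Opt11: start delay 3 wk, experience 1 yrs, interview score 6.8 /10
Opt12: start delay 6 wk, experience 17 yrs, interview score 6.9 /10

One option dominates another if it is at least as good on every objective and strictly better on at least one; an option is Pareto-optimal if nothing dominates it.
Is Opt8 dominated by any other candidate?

No

Opt1: worse on start delay (5 vs 3).
Opt2: worse on interview score (6.6 vs 7.6).
Opt3: worse on start delay (7 vs 3).
Opt4: worse on start delay (13 vs 3).
Opt5: worse on start delay (9 vs 3).
Opt6: worse on start delay (11 vs 3).
Opt7: worse on start delay (9 vs 3).
Opt9: worse on start delay (13 vs 3).
Opt10: worse on start delay (13 vs 3).
Opt11: worse on experience (1 vs 4).
Opt12: worse on start delay (6 vs 3).
No option is at least as good as Opt8 on every objective and strictly better on one.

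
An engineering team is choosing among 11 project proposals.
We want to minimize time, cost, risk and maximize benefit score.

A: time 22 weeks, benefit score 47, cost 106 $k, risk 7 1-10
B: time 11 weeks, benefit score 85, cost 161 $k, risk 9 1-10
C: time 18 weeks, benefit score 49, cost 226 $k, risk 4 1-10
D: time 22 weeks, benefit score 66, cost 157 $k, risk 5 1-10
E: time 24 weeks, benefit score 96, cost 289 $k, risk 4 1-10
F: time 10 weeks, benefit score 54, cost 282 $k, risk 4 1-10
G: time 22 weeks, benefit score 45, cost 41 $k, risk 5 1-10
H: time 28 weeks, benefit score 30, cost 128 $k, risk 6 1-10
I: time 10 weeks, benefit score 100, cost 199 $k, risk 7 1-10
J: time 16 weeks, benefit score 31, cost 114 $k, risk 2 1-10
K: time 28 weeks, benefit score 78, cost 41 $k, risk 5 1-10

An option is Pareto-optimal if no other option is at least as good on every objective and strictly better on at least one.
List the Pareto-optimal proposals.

A, B, C, D, E, F, G, I, J, K

A: not dominated.
B: not dominated.
C: not dominated.
D: not dominated.
E: not dominated.
F: not dominated.
G: not dominated.
H: dominated by G (time 22≤28, benefit score 45≥30, cost 41≤128, risk 5≤6).
I: not dominated (best benefit score).
J: not dominated (best risk).
K: not dominated.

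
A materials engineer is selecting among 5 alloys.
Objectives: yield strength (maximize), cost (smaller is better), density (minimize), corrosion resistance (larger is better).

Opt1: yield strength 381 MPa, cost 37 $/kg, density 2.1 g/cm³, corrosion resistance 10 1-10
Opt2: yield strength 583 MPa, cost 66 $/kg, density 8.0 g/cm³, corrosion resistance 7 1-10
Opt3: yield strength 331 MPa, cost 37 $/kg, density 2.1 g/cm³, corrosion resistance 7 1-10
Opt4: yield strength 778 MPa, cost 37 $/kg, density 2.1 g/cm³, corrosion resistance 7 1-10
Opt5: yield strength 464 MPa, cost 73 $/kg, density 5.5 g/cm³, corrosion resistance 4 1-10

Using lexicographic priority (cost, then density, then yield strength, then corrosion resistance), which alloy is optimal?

Opt4

First minimize cost: best is 37, kept {Opt1, Opt3, Opt4}.
Then minimize density: best is 2.1, kept {Opt1, Opt3, Opt4}.
Then maximize yield strength: best is 778, kept {Opt4}.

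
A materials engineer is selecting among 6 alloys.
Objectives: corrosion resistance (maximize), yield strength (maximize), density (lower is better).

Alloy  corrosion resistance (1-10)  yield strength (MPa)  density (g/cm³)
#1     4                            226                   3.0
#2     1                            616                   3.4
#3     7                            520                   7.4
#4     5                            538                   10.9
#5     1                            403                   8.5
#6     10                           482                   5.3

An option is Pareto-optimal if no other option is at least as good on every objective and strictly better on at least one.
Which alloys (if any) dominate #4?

#1: worse on corrosion resistance (4 vs 5).
#2: worse on corrosion resistance (1 vs 5).
#3: worse on yield strength (520 vs 538).
#5: worse on corrosion resistance (1 vs 5).
#6: worse on yield strength (482 vs 538).
No option dominates #4.

none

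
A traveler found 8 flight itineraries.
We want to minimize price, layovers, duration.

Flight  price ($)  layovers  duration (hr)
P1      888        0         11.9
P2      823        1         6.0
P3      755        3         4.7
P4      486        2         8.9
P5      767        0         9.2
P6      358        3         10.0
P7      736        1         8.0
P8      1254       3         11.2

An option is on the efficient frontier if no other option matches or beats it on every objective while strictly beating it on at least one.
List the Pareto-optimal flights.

P2, P3, P4, P5, P6, P7

P1: dominated by P5 (price 767≤888, layovers 0≤0, duration 9.2≤11.9).
P2: not dominated.
P3: not dominated (best duration).
P4: not dominated.
P5: not dominated.
P6: not dominated (best price).
P7: not dominated.
P8: dominated by P2 (price 823≤1254, layovers 1≤3, duration 6.0≤11.2).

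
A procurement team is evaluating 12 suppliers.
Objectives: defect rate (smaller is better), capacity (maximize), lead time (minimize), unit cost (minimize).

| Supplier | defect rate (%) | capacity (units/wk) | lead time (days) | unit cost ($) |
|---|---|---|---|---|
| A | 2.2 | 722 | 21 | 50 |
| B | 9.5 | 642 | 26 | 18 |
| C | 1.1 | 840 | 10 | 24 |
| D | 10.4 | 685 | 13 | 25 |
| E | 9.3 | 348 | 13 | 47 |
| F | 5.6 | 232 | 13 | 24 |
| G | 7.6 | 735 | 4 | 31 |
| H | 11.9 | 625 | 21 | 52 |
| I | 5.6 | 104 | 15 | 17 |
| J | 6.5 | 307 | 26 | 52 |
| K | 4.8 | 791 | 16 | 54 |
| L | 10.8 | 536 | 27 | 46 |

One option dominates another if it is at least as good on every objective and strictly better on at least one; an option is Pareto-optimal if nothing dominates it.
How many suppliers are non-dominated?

4

A: dominated by C (defect rate 1.1≤2.2, capacity 840≥722, lead time 10≤21, unit cost 24≤50).
B: not dominated.
C: not dominated (best defect rate).
D: dominated by C (defect rate 1.1≤10.4, capacity 840≥685, lead time 10≤13, unit cost 24≤25).
E: dominated by C (defect rate 1.1≤9.3, capacity 840≥348, lead time 10≤13, unit cost 24≤47).
F: dominated by C (defect rate 1.1≤5.6, capacity 840≥232, lead time 10≤13, unit cost 24≤24).
G: not dominated (best lead time).
H: dominated by A (defect rate 2.2≤11.9, capacity 722≥625, lead time 21≤21, unit cost 50≤52).
I: not dominated (best unit cost).
J: dominated by A (defect rate 2.2≤6.5, capacity 722≥307, lead time 21≤26, unit cost 50≤52).
K: dominated by C (defect rate 1.1≤4.8, capacity 840≥791, lead time 10≤16, unit cost 24≤54).
L: dominated by B (defect rate 9.5≤10.8, capacity 642≥536, lead time 26≤27, unit cost 18≤46).
Pareto-optimal: B, C, G, I → 4.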